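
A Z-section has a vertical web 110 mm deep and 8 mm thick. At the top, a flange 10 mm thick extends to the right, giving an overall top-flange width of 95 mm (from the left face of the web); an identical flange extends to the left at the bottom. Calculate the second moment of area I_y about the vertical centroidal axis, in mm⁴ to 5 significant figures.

Decompose the section into non-overlapping parts with the origin at the bottom-left of its bounding rectangle.
Web: 8 × 110, A = 880 mm², x = 91 mm, Ī = 4693.333 mm⁴.
Top flange (beyond web): 87 × 10, A = 870 mm², x = 138.5 mm, Ī = 548752.5 mm⁴.
Bottom flange (beyond web): 87 × 10, A = 870 mm², x = 43.5 mm, Ī = 548752.5 mm⁴.
Centroid: x̄ = ΣA·x / ΣA = 91 mm.
Transfer each piece to the vertical centroidal axis using Ī + A·d² with d = x − 91:
  web: d = 0 mm → contributes +4693.333 mm⁴
  top flange (beyond web): d = 47.5 mm → contributes +2 511 690 mm⁴
  bottom flange (beyond web): d = -47.5 mm → contributes +2 511 690 mm⁴
Total I = 5 028 073 mm⁴.

I_y ≈ 5.0281 × 10⁶ mm⁴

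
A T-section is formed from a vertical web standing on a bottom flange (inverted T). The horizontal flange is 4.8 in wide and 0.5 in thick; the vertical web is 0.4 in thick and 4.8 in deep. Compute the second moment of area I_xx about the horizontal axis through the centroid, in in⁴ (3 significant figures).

I_xx ≈ 11.2 in⁴

Treat the section as a set of non-overlapping primitives; coordinates are from the bounding-box lower-left.
Flange: 4.8 × 0.5, A = 2.4 in², y = 0.25 in, Ī = 0.05 in⁴.
Web: 0.4 × 4.8, A = 1.92 in², y = 2.9 in, Ī = 3.6864 in⁴.
Centroid: ȳ = ΣA·y / ΣA = 1.4278 in.
Transfer each piece to the horizontal axis through the centroid using Ī + A·d² with d = y − 1.4278:
  flange: d = -1.1778 in → contributes +3.3792 in⁴
  web: d = 1.4722 in → contributes +7.8479 in⁴
Total I = 11.227 in⁴.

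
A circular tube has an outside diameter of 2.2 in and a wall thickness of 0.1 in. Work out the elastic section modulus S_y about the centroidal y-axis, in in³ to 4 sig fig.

S_y ≈ 0.3314 in³

Split into non-overlapping primitives; take the origin at the lower-left of the bounding box.
Outer circle: ⌀2.2, A = 3.80133 in², x = 1.1 in, Ī = 1.1499 in⁴.
Bore (subtracted): ⌀2, A = 3.14159 in², x = 1.1 in, Ī = 0.785398 in⁴.
By symmetry the centroid is at mid-width, x̄ = 1.1 in.
All pieces are centred on the centroidal y-axis, so I = ΣĪ (holes subtracted) = 0.364503 in⁴.
Extreme fibre distance c = 1.1 in; S = I/c = 0.331367 in³.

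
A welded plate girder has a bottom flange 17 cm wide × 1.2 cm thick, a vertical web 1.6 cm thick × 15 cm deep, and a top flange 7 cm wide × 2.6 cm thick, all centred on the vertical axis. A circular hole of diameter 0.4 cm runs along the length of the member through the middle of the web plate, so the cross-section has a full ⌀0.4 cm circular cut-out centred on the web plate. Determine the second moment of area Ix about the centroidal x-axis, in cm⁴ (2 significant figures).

Ix ≈ 3200 cm⁴

Break the section into simple shapes (no overlaps), measuring from the bottom-left corner of the bounding box.
Bottom plate: 17 × 1.2, A = 20.4 cm², y = 0.6 cm, Ī = 2.448 cm⁴.
Web plate: 1.6 × 15, A = 24 cm², y = 8.7 cm, Ī = 450 cm⁴.
Top plate: 7 × 2.6, A = 18.2 cm², y = 17.5 cm, Ī = 10.25 cm⁴.
Hole (subtracted): ⌀0.4, A = 0.1257 cm², y = 8.7 cm, Ī = 0.001257 cm⁴.
Centroid: ȳ = ΣA·y / ΣA = 8.619 cm.
Transfer each piece to the centroidal x-axis using Ī + A·d² with d = y − 8.619:
  bottom plate: d = -8.019 cm → contributes +1 314 cm⁴
  web plate: d = 0.08131 cm → contributes +450.2 cm⁴
  top plate: d = 8.881 cm → contributes +1 446 cm⁴
  hole: d = 0.08131 cm → contributes −0.002088 cm⁴
Total I = 3 210 cm⁴.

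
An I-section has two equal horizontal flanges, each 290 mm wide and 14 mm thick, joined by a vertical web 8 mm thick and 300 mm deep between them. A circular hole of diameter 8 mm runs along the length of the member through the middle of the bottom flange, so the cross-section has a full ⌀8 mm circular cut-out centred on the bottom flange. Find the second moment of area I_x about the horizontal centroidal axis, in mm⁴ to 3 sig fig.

I_x ≈ 2.17 × 10⁸ mm⁴

Decompose the section into non-overlapping parts with the origin at the bottom-left of its bounding rectangle.
Bottom flange: 290 × 14, A = 4 060 mm², y = 7 mm, Ī = 66 313 mm⁴.
Web: 8 × 300, A = 2 400 mm², y = 164 mm, Ī = 18 000 000 mm⁴.
Top flange: 290 × 14, A = 4 060 mm², y = 321 mm, Ī = 66 313 mm⁴.
Hole (subtracted): ⌀8, A = 50.265 mm², y = 7 mm, Ī = 201.06 mm⁴.
Centroid: ȳ = ΣA·y / ΣA = 164.75 mm.
Transfer each piece to the horizontal centroidal axis using Ī + A·d² with d = y − 164.75:
  bottom flange: d = -157.75 mm → contributes +101 104 485 mm⁴
  web: d = -0.75376 mm → contributes +18 001 364 mm⁴
  top flange: d = 156.25 mm → contributes +99 182 635 mm⁴
  hole: d = -157.75 mm → contributes −1 251 120 mm⁴
Total I = 217 037 363 mm⁴.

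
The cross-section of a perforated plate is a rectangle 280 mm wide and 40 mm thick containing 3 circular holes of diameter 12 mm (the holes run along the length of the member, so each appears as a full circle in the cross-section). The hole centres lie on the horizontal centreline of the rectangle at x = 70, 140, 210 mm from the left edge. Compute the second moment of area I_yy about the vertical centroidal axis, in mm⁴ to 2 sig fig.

I_yy ≈ 7.2 × 10⁷ mm⁴

Split into non-overlapping primitives; take the origin at the lower-left of the bounding box.
Plate: 280 × 40, A = 11 200 mm², x = 140 mm, Ī = 73 173 333 mm⁴.
Hole 1 (subtracted): ⌀12, A = 113.1 mm², x = 70 mm, Ī = 1 018 mm⁴.
Hole 2 (subtracted): ⌀12, A = 113.1 mm², x = 140 mm, Ī = 1 018 mm⁴.
Hole 3 (subtracted): ⌀12, A = 113.1 mm², x = 210 mm, Ī = 1 018 mm⁴.
By symmetry the centroid is at mid-width, x̄ = 140 mm.
Transfer each piece to the vertical centroidal axis using Ī + A·d² with d = x − 140:
  plate: d = 0 mm → contributes +73 173 333 mm⁴
  hole 1: d = -70 mm → contributes −555 195 mm⁴
  hole 2: d = 0 mm → contributes −1 018 mm⁴
  hole 3: d = 70 mm → contributes −555 195 mm⁴
Total I = 72 061 926 mm⁴.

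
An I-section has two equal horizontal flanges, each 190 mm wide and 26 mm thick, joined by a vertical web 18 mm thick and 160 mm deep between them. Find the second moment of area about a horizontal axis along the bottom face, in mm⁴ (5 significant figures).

Break the section into simple shapes (no overlaps), measuring from the bottom-left corner of the bounding box.
Bottom flange: 190 × 26, A = 4 940 mm², y = 13 mm, Ī = 278286.7 mm⁴.
Web: 18 × 160, A = 2 880 mm², y = 106 mm, Ī = 6 144 000 mm⁴.
Top flange: 190 × 26, A = 4 940 mm², y = 199 mm, Ī = 278286.7 mm⁴.
Transfer each piece to a horizontal axis along the bottom face using Ī + A·d² with d = y − 0:
  bottom flange: d = 13 mm → contributes +1 113 147 mm⁴
  web: d = 106 mm → contributes +38 503 680 mm⁴
  top flange: d = 199 mm → contributes +195 907 227 mm⁴
Total I = 235 524 053 mm⁴.

I_base ≈ 2.3552 × 10⁸ mm⁴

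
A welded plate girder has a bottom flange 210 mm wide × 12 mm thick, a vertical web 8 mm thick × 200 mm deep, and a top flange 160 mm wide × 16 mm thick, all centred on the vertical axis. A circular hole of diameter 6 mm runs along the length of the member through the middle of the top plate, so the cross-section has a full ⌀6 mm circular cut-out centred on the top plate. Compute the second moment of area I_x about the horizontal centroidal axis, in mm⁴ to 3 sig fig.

I_x ≈ 6.33 × 10⁷ mm⁴

Treat the section as a set of non-overlapping primitives; coordinates are from the bounding-box lower-left.
Bottom plate: 210 × 12, A = 2 520 mm², y = 6 mm, Ī = 30 240 mm⁴.
Web plate: 8 × 200, A = 1 600 mm², y = 112 mm, Ī = 5 333 333 mm⁴.
Top plate: 160 × 16, A = 2 560 mm², y = 220 mm, Ī = 54 613 mm⁴.
Hole (subtracted): ⌀6, A = 28.274 mm², y = 220 mm, Ī = 63.617 mm⁴.
Centroid: ȳ = ΣA·y / ΣA = 112.95 mm.
Transfer each piece to the horizontal centroidal axis using Ī + A·d² with d = y − 112.95:
  bottom plate: d = -106.95 mm → contributes +28 853 728 mm⁴
  web plate: d = -0.94808 mm → contributes +5 334 772 mm⁴
  top plate: d = 107.05 mm → contributes +29 392 504 mm⁴
  hole: d = 107.05 mm → contributes −324 091 mm⁴
Total I = 63 256 912 mm⁴.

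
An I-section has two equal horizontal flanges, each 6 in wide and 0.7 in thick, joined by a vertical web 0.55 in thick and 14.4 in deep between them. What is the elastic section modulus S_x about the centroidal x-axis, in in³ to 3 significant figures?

S_x ≈ 78.0 in³

Treat the section as a set of non-overlapping primitives; coordinates are from the bounding-box lower-left.
Bottom flange: 6 × 0.7, A = 4.2 in², y = 0.35 in, Ī = 0.1715 in⁴.
Web: 0.55 × 14.4, A = 7.92 in², y = 7.9 in, Ī = 136.86 in⁴.
Top flange: 6 × 0.7, A = 4.2 in², y = 15.45 in, Ī = 0.1715 in⁴.
By symmetry the centroid is at mid-height, ȳ = 7.9 in.
Transfer each piece to the centroidal x-axis using Ī + A·d² with d = y − 7.9:
  bottom flange: d = -7.55 in → contributes +239.58 in⁴
  web: d = 0 in → contributes +136.86 in⁴
  top flange: d = 7.55 in → contributes +239.58 in⁴
Total I = 616.02 in⁴.
Extreme fibre distance c = 7.9 in; S = I/c = 77.977 in³.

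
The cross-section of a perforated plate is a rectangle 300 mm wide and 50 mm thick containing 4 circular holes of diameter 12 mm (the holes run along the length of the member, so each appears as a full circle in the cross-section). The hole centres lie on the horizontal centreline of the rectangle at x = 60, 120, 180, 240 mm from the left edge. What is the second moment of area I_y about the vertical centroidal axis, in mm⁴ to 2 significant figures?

Decompose the section into non-overlapping parts with the origin at the bottom-left of its bounding rectangle.
Plate: 300 × 50, A = 15 000 mm², x = 150 mm, Ī = 112 500 000 mm⁴.
Hole 1 (subtracted): ⌀12, A = 113.1 mm², x = 60 mm, Ī = 1 018 mm⁴.
Hole 2 (subtracted): ⌀12, A = 113.1 mm², x = 120 mm, Ī = 1 018 mm⁴.
Hole 3 (subtracted): ⌀12, A = 113.1 mm², x = 180 mm, Ī = 1 018 mm⁴.
Hole 4 (subtracted): ⌀12, A = 113.1 mm², x = 240 mm, Ī = 1 018 mm⁴.
By symmetry the centroid is at mid-width, x̄ = 150 mm.
Transfer each piece to the vertical centroidal axis using Ī + A·d² with d = x − 150:
  plate: d = 0 mm → contributes +112 500 000 mm⁴
  hole 1: d = -90 mm → contributes −917 106 mm⁴
  hole 2: d = -30 mm → contributes −102 805 mm⁴
  hole 3: d = 30 mm → contributes −102 805 mm⁴
  hole 4: d = 90 mm → contributes −917 106 mm⁴
Total I = 110 460 176 mm⁴.

I_y ≈ 1.1 × 10⁸ mm⁴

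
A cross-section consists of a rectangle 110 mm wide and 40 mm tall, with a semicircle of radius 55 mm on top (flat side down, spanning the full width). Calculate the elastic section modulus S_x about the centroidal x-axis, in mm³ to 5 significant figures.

S_x ≈ 1.1206 × 10⁵ mm³

Break the section into simple shapes (no overlaps), measuring from the bottom-left corner of the bounding box.
Rectangular body: 110 × 40, A = 4 400 mm², y = 20 mm, Ī = 586666.7 mm⁴.
Semicircular cap: semicircle r = 55, A = 4751.659 mm², y = 63.34272 mm, Ī = 1 004 345 mm⁴.
Centroid: ȳ = ΣA·y / ΣA = 42.5041 mm.
Transfer each piece to the centroidal x-axis using Ī + A·d² with d = y − 42.5041:
  rectangular body: d = -22.5041 mm → contributes +2 814 978 mm⁴
  semicircular cap: d = 20.83863 mm → contributes +3 067 745 mm⁴
Total I = 5 882 723 mm⁴.
Extreme fibre distance c = 52.4959 mm; S = I/c = 112060.6 mm³.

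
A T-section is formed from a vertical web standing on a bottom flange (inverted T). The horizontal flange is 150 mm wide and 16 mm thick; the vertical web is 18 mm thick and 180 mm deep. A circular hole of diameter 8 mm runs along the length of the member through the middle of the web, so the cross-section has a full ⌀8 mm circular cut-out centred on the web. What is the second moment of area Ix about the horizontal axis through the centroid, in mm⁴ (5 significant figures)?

Break the section into simple shapes (no overlaps), measuring from the bottom-left corner of the bounding box.
Flange: 150 × 16, A = 2 400 mm², y = 8 mm, Ī = 51 200 mm⁴.
Web: 18 × 180, A = 3 240 mm², y = 106 mm, Ī = 8 748 000 mm⁴.
Hole (subtracted): ⌀8, A = 50.26548 mm², y = 106 mm, Ī = 201.0619 mm⁴.
Centroid: ȳ = ΣA·y / ΣA = 63.92287 mm.
Transfer each piece to the horizontal axis through the centroid using Ī + A·d² with d = y − 63.92287:
  flange: d = -55.92287 mm → contributes +7 556 881 mm⁴
  web: d = 42.07713 mm → contributes +14 484 372 mm⁴
  hole: d = 42.07713 mm → contributes −89195.35 mm⁴
Total I = 21 952 057 mm⁴.

Ix ≈ 2.1952 × 10⁷ mm⁴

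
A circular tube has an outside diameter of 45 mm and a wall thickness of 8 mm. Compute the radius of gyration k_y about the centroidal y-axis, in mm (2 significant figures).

Treat the section as a set of non-overlapping primitives; coordinates are from the bounding-box lower-left.
Outer circle: ⌀45, A = 1 590 mm², x = 22.5 mm, Ī = 201 289 mm⁴.
Bore (subtracted): ⌀29, A = 660.5 mm², x = 22.5 mm, Ī = 34 719 mm⁴.
By symmetry the centroid is at mid-width, x̄ = 22.5 mm.
All pieces are centred on the centroidal y-axis, so I = ΣĪ (holes subtracted) = 166 570 mm⁴.
Radius of gyration: k = √(I/A) = √(166 570 / 929.9) = 13.38 mm.

k_y ≈ 13 mm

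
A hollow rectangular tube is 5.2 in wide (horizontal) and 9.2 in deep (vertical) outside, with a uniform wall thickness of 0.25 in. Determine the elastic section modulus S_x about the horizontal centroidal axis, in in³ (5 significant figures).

Break the section into simple shapes (no overlaps), measuring from the bottom-left corner of the bounding box.
Outer rectangle: 5.2 × 9.2, A = 47.84 in², y = 4.6 in, Ī = 337.4315 in⁴.
Inner void (subtracted): 4.7 × 8.7, A = 40.89 in², y = 4.6 in, Ī = 257.9137 in⁴.
By symmetry the centroid is at mid-height, ȳ = 4.6 in.
All pieces are centred on the horizontal centroidal axis, so I = ΣĪ (holes subtracted) = 79.51779 in⁴.
Extreme fibre distance c = 4.6 in; S = I/c = 17.28648 in³.

S_x ≈ 17.286 in³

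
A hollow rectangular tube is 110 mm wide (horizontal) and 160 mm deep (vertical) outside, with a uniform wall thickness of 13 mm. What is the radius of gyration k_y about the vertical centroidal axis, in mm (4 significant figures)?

k_y ≈ 41.88 mm

Treat the section as a set of non-overlapping primitives; coordinates are from the bounding-box lower-left.
Outer rectangle: 110 × 160, A = 17 600 mm², x = 55 mm, Ī = 17 746 667 mm⁴.
Inner void (subtracted): 84 × 134, A = 11 256 mm², x = 55 mm, Ī = 6 618 528 mm⁴.
By symmetry the centroid is at mid-width, x̄ = 55 mm.
All pieces are centred on the vertical centroidal axis, so I = ΣĪ (holes subtracted) = 11 128 139 mm⁴.
Radius of gyration: k = √(I/A) = √(11 128 139 / 6 344) = 41.8822 mm.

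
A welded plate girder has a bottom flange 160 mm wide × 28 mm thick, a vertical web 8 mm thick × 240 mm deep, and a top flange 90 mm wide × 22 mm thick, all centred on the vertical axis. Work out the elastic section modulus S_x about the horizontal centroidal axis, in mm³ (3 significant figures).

S_x ≈ 6.03 × 10⁵ mm³

Decompose the section into non-overlapping parts with the origin at the bottom-left of its bounding rectangle.
Bottom plate: 160 × 28, A = 4 480 mm², y = 14 mm, Ī = 292 693 mm⁴.
Web plate: 8 × 240, A = 1 920 mm², y = 148 mm, Ī = 9 216 000 mm⁴.
Top plate: 90 × 22, A = 1 980 mm², y = 279 mm, Ī = 79 860 mm⁴.
Centroid: ȳ = ΣA·y / ΣA = 107.32 mm.
Transfer each piece to the horizontal centroidal axis using Ī + A·d² with d = y − 107.32:
  bottom plate: d = -93.315 mm → contributes +39 303 171 mm⁴
  web plate: d = 40.685 mm → contributes +12 394 111 mm⁴
  top plate: d = 171.68 mm → contributes +58 441 799 mm⁴
Total I = 110 139 082 mm⁴.
Extreme fibre distance c = 182.68 mm; S = I/c = 602 891 mm³.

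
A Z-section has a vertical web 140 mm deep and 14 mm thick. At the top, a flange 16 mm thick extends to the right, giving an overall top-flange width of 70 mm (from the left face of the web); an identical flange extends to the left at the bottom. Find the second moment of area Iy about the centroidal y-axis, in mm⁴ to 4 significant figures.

Break the section into simple shapes (no overlaps), measuring from the bottom-left corner of the bounding box.
Web: 14 × 140, A = 1 960 mm², x = 63 mm, Ī = 32013.3 mm⁴.
Top flange (beyond web): 56 × 16, A = 896 mm², x = 98 mm, Ī = 234 155 mm⁴.
Bottom flange (beyond web): 56 × 16, A = 896 mm², x = 28 mm, Ī = 234 155 mm⁴.
Centroid: x̄ = ΣA·x / ΣA = 63 mm.
Transfer each piece to the centroidal y-axis using Ī + A·d² with d = x − 63:
  web: d = 0 mm → contributes +32013.3 mm⁴
  top flange (beyond web): d = 35 mm → contributes +1 331 755 mm⁴
  bottom flange (beyond web): d = -35 mm → contributes +1 331 755 mm⁴
Total I = 2 695 523 mm⁴.

Iy ≈ 2.696 × 10⁶ mm⁴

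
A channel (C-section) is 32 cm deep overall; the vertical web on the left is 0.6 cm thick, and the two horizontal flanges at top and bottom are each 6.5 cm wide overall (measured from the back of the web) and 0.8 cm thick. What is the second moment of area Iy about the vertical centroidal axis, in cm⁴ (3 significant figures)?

Iy ≈ 94.8 cm⁴

Decompose the section into non-overlapping parts with the origin at the bottom-left of its bounding rectangle.
Web: 0.6 × 32, A = 19.2 cm², x = 0.3 cm, Ī = 0.576 cm⁴.
Top flange (beyond web): 5.9 × 0.8, A = 4.72 cm², x = 3.55 cm, Ī = 13.692 cm⁴.
Bottom flange (beyond web): 5.9 × 0.8, A = 4.72 cm², x = 3.55 cm, Ī = 13.692 cm⁴.
Centroid: x̄ = ΣA·x / ΣA = 1.3712 cm.
Transfer each piece to the vertical centroidal axis using Ī + A·d² with d = x − 1.3712:
  web: d = -1.0712 cm → contributes +22.609 cm⁴
  top flange (beyond web): d = 2.1788 cm → contributes +36.098 cm⁴
  bottom flange (beyond web): d = 2.1788 cm → contributes +36.098 cm⁴
Total I = 94.805 cm⁴.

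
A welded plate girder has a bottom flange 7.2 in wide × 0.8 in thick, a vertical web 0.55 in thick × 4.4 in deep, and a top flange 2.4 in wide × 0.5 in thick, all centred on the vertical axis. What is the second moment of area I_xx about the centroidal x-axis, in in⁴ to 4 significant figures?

I_xx ≈ 34.93 in⁴

Decompose the section into non-overlapping parts with the origin at the bottom-left of its bounding rectangle.
Bottom plate: 7.2 × 0.8, A = 5.76 in², y = 0.4 in, Ī = 0.3072 in⁴.
Web plate: 0.55 × 4.4, A = 2.42 in², y = 3 in, Ī = 3.90427 in⁴.
Top plate: 2.4 × 0.5, A = 1.2 in², y = 5.45 in, Ī = 0.025 in⁴.
Centroid: ȳ = ΣA·y / ΣA = 1.71684 in.
Transfer each piece to the centroidal x-axis using Ī + A·d² with d = y − 1.71684:
  bottom plate: d = -1.31684 in → contributes +10.2955 in⁴
  web plate: d = 1.28316 in → contributes +7.88877 in⁴
  top plate: d = 3.73316 in → contributes +16.7487 in⁴
Total I = 34.933 in⁴.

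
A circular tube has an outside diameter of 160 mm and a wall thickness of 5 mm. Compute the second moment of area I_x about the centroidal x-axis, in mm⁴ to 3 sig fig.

I_x ≈ 7.32 × 10⁶ mm⁴

Split into non-overlapping primitives; take the origin at the lower-left of the bounding box.
Outer circle: ⌀160, A = 20 106 mm², y = 80 mm, Ī = 32 169 909 mm⁴.
Bore (subtracted): ⌀150, A = 17 671 mm², y = 80 mm, Ī = 24 850 489 mm⁴.
By symmetry the centroid is at mid-height, ȳ = 80 mm.
All pieces are centred on the centroidal x-axis, so I = ΣĪ (holes subtracted) = 7 319 420 mm⁴.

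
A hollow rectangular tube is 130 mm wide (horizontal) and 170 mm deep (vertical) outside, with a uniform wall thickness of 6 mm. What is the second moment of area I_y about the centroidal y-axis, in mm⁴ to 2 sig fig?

I_y ≈ 9.5 × 10⁶ mm⁴

Decompose the section into non-overlapping parts with the origin at the bottom-left of its bounding rectangle.
Outer rectangle: 130 × 170, A = 22 100 mm², x = 65 mm, Ī = 31 124 167 mm⁴.
Inner void (subtracted): 118 × 158, A = 18 644 mm², x = 65 mm, Ī = 21 633 255 mm⁴.
By symmetry the centroid is at mid-width, x̄ = 65 mm.
All pieces are centred on the centroidal y-axis, so I = ΣĪ (holes subtracted) = 9 490 912 mm⁴.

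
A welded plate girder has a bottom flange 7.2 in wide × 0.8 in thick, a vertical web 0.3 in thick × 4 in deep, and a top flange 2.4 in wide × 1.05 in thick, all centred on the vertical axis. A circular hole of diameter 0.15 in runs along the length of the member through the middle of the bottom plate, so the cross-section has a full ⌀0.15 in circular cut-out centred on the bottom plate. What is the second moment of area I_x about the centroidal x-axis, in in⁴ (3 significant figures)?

Treat the section as a set of non-overlapping primitives; coordinates are from the bounding-box lower-left.
Bottom plate: 7.2 × 0.8, A = 5.76 in², y = 0.4 in, Ī = 0.3072 in⁴.
Web plate: 0.3 × 4, A = 1.2 in², y = 2.8 in, Ī = 1.6 in⁴.
Top plate: 2.4 × 1.05, A = 2.52 in², y = 5.325 in, Ī = 0.23153 in⁴.
Hole (subtracted): ⌀0.15, A = 0.017671 in², y = 0.4 in, Ī = 0.00002485 in⁴.
Centroid: ȳ = ΣA·y / ΣA = 2.016 in.
Transfer each piece to the centroidal x-axis using Ī + A·d² with d = y − 2.016:
  bottom plate: d = -1.616 in → contributes +15.349 in⁴
  web plate: d = 0.78401 in → contributes +2.3376 in⁴
  top plate: d = 3.309 in → contributes +27.824 in⁴
  hole: d = -1.616 in → contributes −0.046172 in⁴
Total I = 45.465 in⁴.

I_x ≈ 45.5 in⁴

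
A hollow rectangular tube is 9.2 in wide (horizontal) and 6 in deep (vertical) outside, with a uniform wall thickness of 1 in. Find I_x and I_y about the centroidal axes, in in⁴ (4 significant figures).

Break the section into simple shapes (no overlaps), measuring from the bottom-left corner of the bounding box.
Outer rectangle: 9.2 × 6, A = 55.2 in², y = 3 in, Ī = 165.6 in⁴.
Inner void (subtracted): 7.2 × 4, A = 28.8 in², y = 3 in, Ī = 38.4 in⁴.
By symmetry the centroid is at mid-height, ȳ = 3 in.
All pieces are centred on the centroidal x-axis, so I = ΣĪ (holes subtracted) = 127.2 in⁴.
Repeating about the centroidal y-axis gives I_y = 264.928 in⁴.

I_x ≈ 127.2 in⁴, I_y ≈ 264.9 in⁴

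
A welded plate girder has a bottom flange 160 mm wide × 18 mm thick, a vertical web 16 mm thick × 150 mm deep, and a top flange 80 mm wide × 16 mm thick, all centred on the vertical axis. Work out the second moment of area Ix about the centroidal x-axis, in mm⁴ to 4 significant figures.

Break the section into simple shapes (no overlaps), measuring from the bottom-left corner of the bounding box.
Bottom plate: 160 × 18, A = 2 880 mm², y = 9 mm, Ī = 77 760 mm⁴.
Web plate: 16 × 150, A = 2 400 mm², y = 93 mm, Ī = 4 500 000 mm⁴.
Top plate: 80 × 16, A = 1 280 mm², y = 176 mm, Ī = 27306.7 mm⁴.
Centroid: ȳ = ΣA·y / ΣA = 72.3171 mm.
Transfer each piece to the centroidal x-axis using Ī + A·d² with d = y − 72.3171:
  bottom plate: d = -63.3171 mm → contributes +11 623 829 mm⁴
  web plate: d = 20.6829 mm → contributes +5 526 680 mm⁴
  top plate: d = 103.683 mm → contributes +13 787 498 mm⁴
Total I = 30 938 007 mm⁴.

Ix ≈ 3.094 × 10⁷ mm⁴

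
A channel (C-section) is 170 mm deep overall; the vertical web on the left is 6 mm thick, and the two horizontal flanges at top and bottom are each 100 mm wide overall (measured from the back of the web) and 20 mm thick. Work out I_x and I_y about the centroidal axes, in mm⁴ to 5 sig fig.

I_x ≈ 2.3732 × 10⁷ mm⁴, I_y ≈ 4.7775 × 10⁶ mm⁴

Decompose the section into non-overlapping parts with the origin at the bottom-left of its bounding rectangle.
Web: 6 × 170, A = 1 020 mm², y = 85 mm, Ī = 2 456 500 mm⁴.
Top flange (beyond web): 94 × 20, A = 1 880 mm², y = 160 mm, Ī = 62666.67 mm⁴.
Bottom flange (beyond web): 94 × 20, A = 1 880 mm², y = 10 mm, Ī = 62666.67 mm⁴.
By symmetry the centroid is at mid-height, ȳ = 85 mm.
Transfer each piece to the centroidal x-axis using Ī + A·d² with d = y − 85:
  web: d = 0 mm → contributes +2 456 500 mm⁴
  top flange (beyond web): d = 75 mm → contributes +10 637 667 mm⁴
  bottom flange (beyond web): d = -75 mm → contributes +10 637 667 mm⁴
Total I = 23 731 833 mm⁴.
For the y-axis: x̄ = 42.33054 mm.
Repeating about the centroidal y-axis gives I_y = 4 777 531 mm⁴.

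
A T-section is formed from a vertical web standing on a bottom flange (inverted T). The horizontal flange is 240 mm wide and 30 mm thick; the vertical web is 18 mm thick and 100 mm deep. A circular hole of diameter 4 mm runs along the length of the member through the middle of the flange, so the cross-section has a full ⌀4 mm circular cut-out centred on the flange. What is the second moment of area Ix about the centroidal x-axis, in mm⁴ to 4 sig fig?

Split into non-overlapping primitives; take the origin at the lower-left of the bounding box.
Flange: 240 × 30, A = 7 200 mm², y = 15 mm, Ī = 540 000 mm⁴.
Web: 18 × 100, A = 1 800 mm², y = 80 mm, Ī = 1 500 000 mm⁴.
Hole (subtracted): ⌀4, A = 12.5664 mm², y = 15 mm, Ī = 12.5664 mm⁴.
Centroid: ȳ = ΣA·y / ΣA = 28.0182 mm.
Transfer each piece to the centroidal x-axis using Ī + A·d² with d = y − 28.0182:
  flange: d = -13.0182 mm → contributes +1 760 205 mm⁴
  web: d = 51.9818 mm → contributes +6 363 798 mm⁴
  hole: d = -13.0182 mm → contributes −2142.23 mm⁴
Total I = 8 121 861 mm⁴.

Ix ≈ 8.122 × 10⁶ mm⁴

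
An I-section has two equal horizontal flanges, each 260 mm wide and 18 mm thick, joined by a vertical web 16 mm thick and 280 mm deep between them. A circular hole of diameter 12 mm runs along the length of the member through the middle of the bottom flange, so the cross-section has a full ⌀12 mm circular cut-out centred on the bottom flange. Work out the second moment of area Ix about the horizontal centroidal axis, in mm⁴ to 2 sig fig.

Ix ≈ 2.3 × 10⁸ mm⁴

Decompose the section into non-overlapping parts with the origin at the bottom-left of its bounding rectangle.
Bottom flange: 260 × 18, A = 4 680 mm², y = 9 mm, Ī = 126 360 mm⁴.
Web: 16 × 280, A = 4 480 mm², y = 158 mm, Ī = 29 269 333 mm⁴.
Top flange: 260 × 18, A = 4 680 mm², y = 307 mm, Ī = 126 360 mm⁴.
Hole (subtracted): ⌀12, A = 113.1 mm², y = 9 mm, Ī = 1 018 mm⁴.
Centroid: ȳ = ΣA·y / ΣA = 159.2 mm.
Transfer each piece to the horizontal centroidal axis using Ī + A·d² with d = y − 159.2:
  bottom flange: d = -150.2 mm → contributes +105 746 189 mm⁴
  web: d = -1.228 mm → contributes +29 276 085 mm⁴
  top flange: d = 147.8 mm → contributes +102 321 997 mm⁴
  hole: d = -150.2 mm → contributes −2 553 437 mm⁴
Total I = 234 790 834 mm⁴.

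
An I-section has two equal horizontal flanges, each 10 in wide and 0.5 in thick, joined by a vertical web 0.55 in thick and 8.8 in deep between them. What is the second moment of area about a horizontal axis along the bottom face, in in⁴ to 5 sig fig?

I_base ≈ 603.98 in⁴

Split into non-overlapping primitives; take the origin at the lower-left of the bounding box.
Bottom flange: 10 × 0.5, A = 5 in², y = 0.25 in, Ī = 0.1041667 in⁴.
Web: 0.55 × 8.8, A = 4.84 in², y = 4.9 in, Ī = 31.23413 in⁴.
Top flange: 10 × 0.5, A = 5 in², y = 9.55 in, Ī = 0.1041667 in⁴.
Transfer each piece to the base of the section using Ī + A·d² with d = y − 0:
  bottom flange: d = 0.25 in → contributes +0.4166667 in⁴
  web: d = 4.9 in → contributes +147.4425 in⁴
  top flange: d = 9.55 in → contributes +456.1167 in⁴
Total I = 603.9759 in⁴.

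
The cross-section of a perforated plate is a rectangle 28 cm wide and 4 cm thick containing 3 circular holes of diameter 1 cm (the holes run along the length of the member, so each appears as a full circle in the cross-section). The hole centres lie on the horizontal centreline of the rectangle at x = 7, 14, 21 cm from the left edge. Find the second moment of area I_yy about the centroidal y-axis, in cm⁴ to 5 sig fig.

Decompose the section into non-overlapping parts with the origin at the bottom-left of its bounding rectangle.
Plate: 28 × 4, A = 112 cm², x = 14 cm, Ī = 7317.333 cm⁴.
Hole 1 (subtracted): ⌀1, A = 0.7853982 cm², x = 7 cm, Ī = 0.04908739 cm⁴.
Hole 2 (subtracted): ⌀1, A = 0.7853982 cm², x = 14 cm, Ī = 0.04908739 cm⁴.
Hole 3 (subtracted): ⌀1, A = 0.7853982 cm², x = 21 cm, Ī = 0.04908739 cm⁴.
By symmetry the centroid is at mid-width, x̄ = 14 cm.
Transfer each piece to the centroidal y-axis using Ī + A·d² with d = x − 14:
  plate: d = 0 cm → contributes +7317.333 cm⁴
  hole 1: d = -7 cm → contributes −38.5336 cm⁴
  hole 2: d = 0 cm → contributes −0.04908739 cm⁴
  hole 3: d = 7 cm → contributes −38.5336 cm⁴
Total I = 7240.217 cm⁴.

I_yy ≈ 7240.2 cm⁴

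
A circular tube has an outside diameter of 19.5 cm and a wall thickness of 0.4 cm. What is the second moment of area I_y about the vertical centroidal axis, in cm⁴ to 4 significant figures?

Split into non-overlapping primitives; take the origin at the lower-left of the bounding box.
Outer circle: ⌀19.5, A = 298.648 cm², x = 9.75 cm, Ī = 7097.55 cm⁴.
Bore (subtracted): ⌀18.7, A = 274.646 cm², x = 9.75 cm, Ī = 6002.56 cm⁴.
By symmetry the centroid is at mid-width, x̄ = 9.75 cm.
All pieces are centred on the vertical centroidal axis, so I = ΣĪ (holes subtracted) = 1094.99 cm⁴.

I_y ≈ 1095 cm⁴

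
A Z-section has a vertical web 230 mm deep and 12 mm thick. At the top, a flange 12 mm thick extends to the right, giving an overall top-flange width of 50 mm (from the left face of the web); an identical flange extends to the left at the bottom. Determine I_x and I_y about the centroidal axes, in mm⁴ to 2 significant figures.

Split into non-overlapping primitives; take the origin at the lower-left of the bounding box.
Web: 12 × 230, A = 2 760 mm², y = 115 mm, Ī = 12 167 000 mm⁴.
Top flange (beyond web): 38 × 12, A = 456 mm², y = 224 mm, Ī = 5 472 mm⁴.
Bottom flange (beyond web): 38 × 12, A = 456 mm², y = 6 mm, Ī = 5 472 mm⁴.
Centroid: ȳ = ΣA·y / ΣA = 115 mm.
Transfer each piece to the centroidal x-axis using Ī + A·d² with d = y − 115:
  web: d = 0 mm → contributes +12 167 000 mm⁴
  top flange (beyond web): d = 109 mm → contributes +5 423 208 mm⁴
  bottom flange (beyond web): d = -109 mm → contributes +5 423 208 mm⁴
Total I = 23 013 416 mm⁴.
For the y-axis: x̄ = 44 mm.
Repeating about the centroidal y-axis gives I_y = 712 864 mm⁴.

I_x ≈ 2.3 × 10⁷ mm⁴, I_y ≈ 7.1 × 10⁵ mm⁴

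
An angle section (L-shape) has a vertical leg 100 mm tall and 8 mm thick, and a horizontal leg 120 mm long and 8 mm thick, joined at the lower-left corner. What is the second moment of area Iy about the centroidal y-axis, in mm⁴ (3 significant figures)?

Split into non-overlapping primitives; take the origin at the lower-left of the bounding box.
Vertical leg: 8 × 100, A = 800 mm², x = 4 mm, Ī = 4266.7 mm⁴.
Horizontal leg (remainder): 112 × 8, A = 896 mm², x = 64 mm, Ī = 936 619 mm⁴.
Centroid: x̄ = ΣA·x / ΣA = 35.698 mm.
Transfer each piece to the centroidal y-axis using Ī + A·d² with d = x − 35.698:
  vertical leg: d = -31.698 mm → contributes +808 083 mm⁴
  horizontal leg (remainder): d = 28.302 mm → contributes +1 654 312 mm⁴
Total I = 2 462 395 mm⁴.

Iy ≈ 2.46 × 10⁶ mm⁴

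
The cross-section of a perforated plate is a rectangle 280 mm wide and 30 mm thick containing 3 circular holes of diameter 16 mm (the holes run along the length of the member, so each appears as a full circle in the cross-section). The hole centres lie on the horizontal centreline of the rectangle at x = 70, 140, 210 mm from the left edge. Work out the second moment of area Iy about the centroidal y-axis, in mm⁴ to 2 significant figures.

Iy ≈ 5.3 × 10⁷ mm⁴

Split into non-overlapping primitives; take the origin at the lower-left of the bounding box.
Plate: 280 × 30, A = 8 400 mm², x = 140 mm, Ī = 54 880 000 mm⁴.
Hole 1 (subtracted): ⌀16, A = 201.1 mm², x = 70 mm, Ī = 3 217 mm⁴.
Hole 2 (subtracted): ⌀16, A = 201.1 mm², x = 140 mm, Ī = 3 217 mm⁴.
Hole 3 (subtracted): ⌀16, A = 201.1 mm², x = 210 mm, Ī = 3 217 mm⁴.
By symmetry the centroid is at mid-width, x̄ = 140 mm.
Transfer each piece to the centroidal y-axis using Ī + A·d² with d = x − 140:
  plate: d = 0 mm → contributes +54 880 000 mm⁴
  hole 1: d = -70 mm → contributes −988 420 mm⁴
  hole 2: d = 0 mm → contributes −3 217 mm⁴
  hole 3: d = 70 mm → contributes −988 420 mm⁴
Total I = 52 899 942 mm⁴.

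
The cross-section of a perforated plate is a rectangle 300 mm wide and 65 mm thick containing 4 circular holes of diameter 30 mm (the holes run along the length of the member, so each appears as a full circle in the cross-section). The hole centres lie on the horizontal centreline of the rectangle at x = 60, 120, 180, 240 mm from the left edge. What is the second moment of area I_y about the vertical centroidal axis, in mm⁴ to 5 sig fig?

I_y ≈ 1.3337 × 10⁸ mm⁴

Split into non-overlapping primitives; take the origin at the lower-left of the bounding box.
Plate: 300 × 65, A = 19 500 mm², x = 150 mm, Ī = 146 250 000 mm⁴.
Hole 1 (subtracted): ⌀30, A = 706.8583 mm², x = 60 mm, Ī = 39760.78 mm⁴.
Hole 2 (subtracted): ⌀30, A = 706.8583 mm², x = 120 mm, Ī = 39760.78 mm⁴.
Hole 3 (subtracted): ⌀30, A = 706.8583 mm², x = 180 mm, Ī = 39760.78 mm⁴.
Hole 4 (subtracted): ⌀30, A = 706.8583 mm², x = 240 mm, Ī = 39760.78 mm⁴.
By symmetry the centroid is at mid-width, x̄ = 150 mm.
Transfer each piece to the vertical centroidal axis using Ī + A·d² with d = x − 150:
  plate: d = 0 mm → contributes +146 250 000 mm⁴
  hole 1: d = -90 mm → contributes −5 765 313 mm⁴
  hole 2: d = -30 mm → contributes −675933.3 mm⁴
  hole 3: d = 30 mm → contributes −675933.3 mm⁴
  hole 4: d = 90 mm → contributes −5 765 313 mm⁴
Total I = 133 367 507 mm⁴.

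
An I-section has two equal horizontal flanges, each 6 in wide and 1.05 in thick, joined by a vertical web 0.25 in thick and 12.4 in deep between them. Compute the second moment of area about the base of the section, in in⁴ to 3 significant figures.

Split into non-overlapping primitives; take the origin at the lower-left of the bounding box.
Bottom flange: 6 × 1.05, A = 6.3 in², y = 0.525 in, Ī = 0.57881 in⁴.
Web: 0.25 × 12.4, A = 3.1 in², y = 7.25 in, Ī = 39.721 in⁴.
Top flange: 6 × 1.05, A = 6.3 in², y = 13.975 in, Ī = 0.57881 in⁴.
Transfer each piece to a horizontal axis along the bottom face using Ī + A·d² with d = y − 0:
  bottom flange: d = 0.525 in → contributes +2.3153 in⁴
  web: d = 7.25 in → contributes +202.67 in⁴
  top flange: d = 13.975 in → contributes +1 231 in⁴
Total I = 1 436 in⁴.

I_base ≈ 1440 in⁴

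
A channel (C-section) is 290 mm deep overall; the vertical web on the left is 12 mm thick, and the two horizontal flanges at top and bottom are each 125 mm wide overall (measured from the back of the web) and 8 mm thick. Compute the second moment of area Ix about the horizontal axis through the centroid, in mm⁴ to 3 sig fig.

Split into non-overlapping primitives; take the origin at the lower-left of the bounding box.
Web: 12 × 290, A = 3 480 mm², y = 145 mm, Ī = 24 389 000 mm⁴.
Top flange (beyond web): 113 × 8, A = 904 mm², y = 286 mm, Ī = 4821.3 mm⁴.
Bottom flange (beyond web): 113 × 8, A = 904 mm², y = 4 mm, Ī = 4821.3 mm⁴.
By symmetry the centroid is at mid-height, ȳ = 145 mm.
Transfer each piece to the horizontal axis through the centroid using Ī + A·d² with d = y − 145:
  web: d = 0 mm → contributes +24 389 000 mm⁴
  top flange (beyond web): d = 141 mm → contributes +17 977 245 mm⁴
  bottom flange (beyond web): d = -141 mm → contributes +17 977 245 mm⁴
Total I = 60 343 491 mm⁴.

Ix ≈ 6.03 × 10⁷ mm⁴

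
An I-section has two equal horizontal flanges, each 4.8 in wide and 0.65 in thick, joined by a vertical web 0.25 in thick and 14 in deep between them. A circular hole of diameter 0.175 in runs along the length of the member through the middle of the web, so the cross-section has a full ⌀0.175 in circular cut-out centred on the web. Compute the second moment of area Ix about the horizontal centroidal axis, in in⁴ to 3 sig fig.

Ix ≈ 392 in⁴

Treat the section as a set of non-overlapping primitives; coordinates are from the bounding-box lower-left.
Bottom flange: 4.8 × 0.65, A = 3.12 in², y = 0.325 in, Ī = 0.10985 in⁴.
Web: 0.25 × 14, A = 3.5 in², y = 7.65 in, Ī = 57.167 in⁴.
Top flange: 4.8 × 0.65, A = 3.12 in², y = 14.975 in, Ī = 0.10985 in⁴.
Hole (subtracted): ⌀0.175, A = 0.024053 in², y = 7.65 in, Ī = 0.000046039 in⁴.
By symmetry the centroid is at mid-height, ȳ = 7.65 in.
Transfer each piece to the horizontal centroidal axis using Ī + A·d² with d = y − 7.65:
  bottom flange: d = -7.325 in → contributes +167.52 in⁴
  web: d = 0 in → contributes +57.167 in⁴
  top flange: d = 7.325 in → contributes +167.52 in⁴
  hole: d = 0 in → contributes −0.000046039 in⁴
Total I = 392.2 in⁴.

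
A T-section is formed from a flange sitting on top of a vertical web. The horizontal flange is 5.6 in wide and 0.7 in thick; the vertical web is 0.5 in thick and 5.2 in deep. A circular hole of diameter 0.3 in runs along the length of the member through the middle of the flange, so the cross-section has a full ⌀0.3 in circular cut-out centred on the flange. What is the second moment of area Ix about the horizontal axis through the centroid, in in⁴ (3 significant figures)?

Treat the section as a set of non-overlapping primitives; coordinates are from the bounding-box lower-left.
Flange: 5.6 × 0.7, A = 3.92 in², y = 5.55 in, Ī = 0.16007 in⁴.
Web: 0.5 × 5.2, A = 2.6 in², y = 2.6 in, Ī = 5.8587 in⁴.
Hole (subtracted): ⌀0.3, A = 0.070686 in², y = 5.55 in, Ī = 0.00039761 in⁴.
Centroid: ȳ = ΣA·y / ΣA = 4.3607 in.
Transfer each piece to the horizontal axis through the centroid using Ī + A·d² with d = y − 4.3607:
  flange: d = 1.1893 in → contributes +5.7044 in⁴
  web: d = -1.7607 in → contributes +13.919 in⁴
  hole: d = 1.1893 in → contributes −0.10037 in⁴
Total I = 19.523 in⁴.

Ix ≈ 19.5 in⁴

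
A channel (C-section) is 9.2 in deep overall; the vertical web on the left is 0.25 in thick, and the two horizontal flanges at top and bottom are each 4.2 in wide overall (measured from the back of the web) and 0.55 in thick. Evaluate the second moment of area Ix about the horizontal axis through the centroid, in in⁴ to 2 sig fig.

Ix ≈ 98 in⁴

Decompose the section into non-overlapping parts with the origin at the bottom-left of its bounding rectangle.
Web: 0.25 × 9.2, A = 2.3 in², y = 4.6 in, Ī = 16.22 in⁴.
Top flange (beyond web): 3.95 × 0.55, A = 2.173 in², y = 8.925 in, Ī = 0.05477 in⁴.
Bottom flange (beyond web): 3.95 × 0.55, A = 2.173 in², y = 0.275 in, Ī = 0.05477 in⁴.
By symmetry the centroid is at mid-height, ȳ = 4.6 in.
Transfer each piece to the horizontal axis through the centroid using Ī + A·d² with d = y − 4.6:
  web: d = 0 in → contributes +16.22 in⁴
  top flange (beyond web): d = 4.325 in → contributes +40.69 in⁴
  bottom flange (beyond web): d = -4.325 in → contributes +40.69 in⁴
Total I = 97.61 in⁴.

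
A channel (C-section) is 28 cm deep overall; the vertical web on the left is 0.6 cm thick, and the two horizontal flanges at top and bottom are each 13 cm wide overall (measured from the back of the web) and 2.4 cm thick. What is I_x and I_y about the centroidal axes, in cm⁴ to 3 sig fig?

Decompose the section into non-overlapping parts with the origin at the bottom-left of its bounding rectangle.
Web: 0.6 × 28, A = 16.8 cm², y = 14 cm, Ī = 1097.6 cm⁴.
Top flange (beyond web): 12.4 × 2.4, A = 29.76 cm², y = 26.8 cm, Ī = 14.285 cm⁴.
Bottom flange (beyond web): 12.4 × 2.4, A = 29.76 cm², y = 1.2 cm, Ī = 14.285 cm⁴.
By symmetry the centroid is at mid-height, ȳ = 14 cm.
Transfer each piece to the centroidal x-axis using Ī + A·d² with d = y − 14:
  web: d = 0 cm → contributes +1097.6 cm⁴
  top flange (beyond web): d = 12.8 cm → contributes +4890.2 cm⁴
  bottom flange (beyond web): d = -12.8 cm → contributes +4890.2 cm⁴
Total I = 10 878 cm⁴.
For the y-axis: x̄ = 5.3692 cm.
Repeating about the centroidal y-axis gives I_y = 1316.7 cm⁴.

I_x ≈ 1.09 × 10⁴ cm⁴, I_y ≈ 1320 cm⁴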